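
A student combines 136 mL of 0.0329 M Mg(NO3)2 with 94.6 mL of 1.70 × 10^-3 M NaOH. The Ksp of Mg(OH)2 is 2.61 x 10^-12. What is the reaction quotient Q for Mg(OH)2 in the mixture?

Q ≈ 9.44e-9

Total volume = 136 + 94.6 = 230.6 mL.
[Mg^2+] = 3.29 x 10^-2 × (136/230.6) = 1.940 x 10^-2 M
[OH^-] = 1.70 x 10^-3 × (94.6/230.6) = 6.974 × 10^-4 M
Mg(OH)2(s) ⇌ Mg^2+ + 2 OH^-, so Q = [Mg^2+][OH^-]^2
Q = (1.940 × 10^-2)(6.974 × 10^-4)^2 = 9.44 × 10^-9
Q > Ksp, so Mg(OH)2 will precipitate.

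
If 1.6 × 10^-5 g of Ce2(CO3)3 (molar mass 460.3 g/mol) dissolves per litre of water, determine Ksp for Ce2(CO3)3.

Ksp = 5.5e-36

Molar solubility s = (1.6 x 10^-5 g/L) / (460.3 g/mol) = 3.48 x 10^-8 M.
Ce2(CO3)3(s) ⇌ 2 Ce^3+ + 3 CO3^2-
Let s = molar solubility. Then [Ce^3+] = 2s and [CO3^2-] = 3s.
Ksp = [Ce^3+]^2[CO3^2-]^3
So Ksp = (2s)^2 × (3s)^3 = 108s^5
Ksp = 108 × (3.48 × 10^-8)^5 = 5.5 × 10^-36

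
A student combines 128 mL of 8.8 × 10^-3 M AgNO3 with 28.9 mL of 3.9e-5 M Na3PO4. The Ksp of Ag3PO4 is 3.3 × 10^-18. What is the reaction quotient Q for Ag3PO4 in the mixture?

Total volume = 128 + 28.9 = 156.9 mL.
[Ag^+] = 8.8 x 10^-3 × (128/156.9) = 7.18 × 10^-3 M
[PO4^3-] = 3.9 × 10^-5 × (28.9/156.9) = 7.18 × 10^-6 M
Ag3PO4(s) <=> 3 Ag^+ + PO4^3-, so Q = [Ag^+]^3[PO4^3-]
Q = (7.18 x 10^-3)^3(7.18 × 10^-6) = 2.7 × 10^-12
Q > Ksp, so Ag3PO4 will precipitate.

2.7e-12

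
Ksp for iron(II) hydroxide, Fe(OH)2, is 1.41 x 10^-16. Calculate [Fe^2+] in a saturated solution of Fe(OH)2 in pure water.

[Fe^2+] ≈ 3.28 × 10^-6 M

Fe(OH)2(s) <=> Fe^2+ + 2 OH^-
Ksp = [Fe^2+][OH^-]^2
If s mol/L of Fe(OH)2 dissolves, [Fe^2+] = s and [OH^-] = 2s.
Substituting: Ksp = s(2s)^2 = 4s^3
Solving, s = (1.41 x 10^-16/4)^(1/3) = 3.279 × 10^-6 M
[Fe^2+] = s = 3.28 x 10^-6 M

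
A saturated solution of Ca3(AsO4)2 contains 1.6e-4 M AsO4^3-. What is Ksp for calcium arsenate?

Ca3(AsO4)2(s) ⇌ 3 Ca^2+ + 2 AsO4^3-
Stoichiometry gives [Ca^2+] = (3/2)[AsO4^3-] = 2.40 x 10^-4 M.
Ksp = [Ca^2+]^3[AsO4^3-]^2
Ksp = (2.40 x 10^-4)^3 × (1.6 x 10^-4)^2 = 3.5 × 10^-19

3.5 × 10^-19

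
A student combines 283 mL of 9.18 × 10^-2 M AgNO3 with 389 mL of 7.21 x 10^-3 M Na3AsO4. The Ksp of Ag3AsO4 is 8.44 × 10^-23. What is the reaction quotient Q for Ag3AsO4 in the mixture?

Total volume = 283 + 389 = 672 mL.
[Ag^+] = 9.18 x 10^-2 × (283/672) = 3.866 × 10^-2 M
[AsO4^3-] = 7.21 × 10^-3 × (389/672) = 4.174 × 10^-3 M
Ag3AsO4(s) ⇌ 3 Ag^+(aq) + AsO4^3-(aq), so Q = [Ag^+]^3[AsO4^3-]
Q = (3.866 × 10^-2)^3(4.174 × 10^-3) = 2.41 x 10^-7
Q > Ksp, so Ag3AsO4 will precipitate.

2.41 x 10^-7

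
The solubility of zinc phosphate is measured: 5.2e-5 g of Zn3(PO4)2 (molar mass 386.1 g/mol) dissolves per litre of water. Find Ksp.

Ksp = 4.8e-33

Molar solubility s = (5.2 × 10^-5 g/L) / (386.1 g/mol) = 1.35 × 10^-7 M.
Zn3(PO4)2(s) <=> 3 Zn^2+ + 2 PO4^3-
For each mole of Zn3(PO4)2 that dissolves: [Zn^2+] = 3s, [PO4^3-] = 2s.
Ksp = [Zn^2+]^3[PO4^3-]^2
Substituting: Ksp = (3s)^3(2s)^2 = 108s^5
Ksp = 108 × (1.35 × 10^-7)^5 = 4.8 x 10^-33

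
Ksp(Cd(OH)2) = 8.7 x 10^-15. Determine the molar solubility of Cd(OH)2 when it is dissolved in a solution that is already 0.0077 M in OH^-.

Cd(OH)2(s) ⇌ Cd^2+ + 2 OH^-
Ksp = [Cd^2+][OH^-]^2
If s mol/L dissolves here, [Cd^2+] = s, [OH^-] = 0.0077 + 2s ≈ 0.0077 (Ksp is small, so little additional dissolves).
Ksp ≈ s × (0.0077)^2
s = 1.5 × 10^-10 M
Check: 2s = 2.9 × 10^-10 ≪ 0.0077, so the approximation is valid.

s ≈ 1.5 × 10^-10 M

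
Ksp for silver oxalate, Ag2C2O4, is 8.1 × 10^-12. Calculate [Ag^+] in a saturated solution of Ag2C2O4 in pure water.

Ag2C2O4(s) ⇌ 2 Ag^+ + C2O4^2-
Ksp = [Ag^+]^2[C2O4^2-]
For each mole of Ag2C2O4 that dissolves: [Ag^+] = 2s, [C2O4^2-] = s.
Substituting: Ksp = (2s)^2s = 4s^3
s = (8.1 × 10^-12 / 4)^(1/3) = 1.27 × 10^-4 M
[Ag^+] = 2s = 2.5 x 10^-4 M

2.5e-4 M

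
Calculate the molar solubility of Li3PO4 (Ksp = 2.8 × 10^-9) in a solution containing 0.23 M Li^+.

Li3PO4(s) <=> 3 Li^+(aq) + PO4^3-(aq)
Ksp = [Li^+]^3[PO4^3-]
Let s be the molar solubility in this solution. [Li^+] = 0.23 + 3s ≈ 0.23, [PO4^3-] = s (common-ion effect: Li^+ is already 0.23 M).
Ksp ≈ (0.23)^3 × s
s = 2.3 x 10^-7 M
Check: 3s = 6.9 × 10^-7 ≪ 0.23, so the approximation is valid.

s = 2.3e-7 M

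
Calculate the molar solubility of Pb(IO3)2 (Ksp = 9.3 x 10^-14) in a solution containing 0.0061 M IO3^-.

Pb(IO3)2(s) ⇌ Pb^2+ + 2 IO3^-
Ksp = [Pb^2+][IO3^-]^2
If s mol/L dissolves here, [Pb^2+] = s, [IO3^-] = 0.0061 + 2s ≈ 0.0061 (common-ion effect: IO3^- is already 0.0061 M).
Ksp ≈ s × (0.0061)^2
s = 2.5 × 10^-9 M
Check: 2s = 5.0 × 10^-9 ≪ 0.0061, so the approximation is valid.

s ≈ 2.5 x 10^-9 M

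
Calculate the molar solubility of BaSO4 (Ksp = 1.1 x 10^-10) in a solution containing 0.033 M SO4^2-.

s = 3.3 × 10^-9 M

BaSO4(s) ⇌ Ba^2+ + SO4^2-
Ksp = [Ba^2+][SO4^2-]
If s mol/L dissolves here, [Ba^2+] = s, [SO4^2-] = 0.033 + s ≈ 0.033 (common-ion effect: SO4^2- is already 0.033 M).
Ksp ≈ s × 0.033
s = 3.3 x 10^-9 M
Check: s = 3.3 × 10^-9 ≪ 0.033, so the approximation is valid.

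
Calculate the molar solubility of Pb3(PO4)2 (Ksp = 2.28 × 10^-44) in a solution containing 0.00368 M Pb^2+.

Pb3(PO4)2(s) ⇌ 3 Pb^2+ + 2 PO4^3-
Ksp = [Pb^2+]^3[PO4^3-]^2
Let s be the molar solubility in this solution. [Pb^2+] = 0.00368 + 3s ≈ 0.00368, [PO4^3-] = 2s (since the Pb^2+ already present dominates).
Ksp ≈ (0.00368)^3 × (2s)^2
s = 3.38 × 10^-19 M
Check: 3s = 1.0 × 10^-18 ≪ 0.00368, so the approximation is valid.

3.38 × 10^-19 M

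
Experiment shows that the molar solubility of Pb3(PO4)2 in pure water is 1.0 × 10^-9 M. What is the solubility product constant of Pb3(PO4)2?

Pb3(PO4)2(s) ⇌ 3 Pb^2+ + 2 PO4^3-
For each mole of Pb3(PO4)2 that dissolves: [Pb^2+] = 3s, [PO4^3-] = 2s.
Ksp = [Pb^2+]^3[PO4^3-]^2
Ksp = (3s)^3(2s)^2 = 108s^5
Ksp = 108 × (1.0 × 10^-9)^5 = 1.1 x 10^-43

1.1e-43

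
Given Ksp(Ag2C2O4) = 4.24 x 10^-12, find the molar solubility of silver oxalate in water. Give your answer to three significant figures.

Ag2C2O4(s) ⇌ 2 Ag^+(aq) + C2O4^2-(aq)
Ksp = [Ag^+]^2[C2O4^2-]
With molar solubility s: [Ag^+] = 2s, [C2O4^2-] = s.
So Ksp = (2s)^2 × s = 4s^3
s^3 = 4.24 x 10^-12 / 4, so s = 1.02 x 10^-4 M

s ≈ 1.02e-4 M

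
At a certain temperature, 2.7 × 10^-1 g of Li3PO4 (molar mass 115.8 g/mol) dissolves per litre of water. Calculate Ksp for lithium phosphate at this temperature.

Molar solubility s = (2.7 × 10^-1 g/L) / (115.8 g/mol) = 2.33 × 10^-3 M.
Li3PO4(s) ⇌ 3 Li^+(aq) + PO4^3-(aq)
For each mole of Li3PO4 that dissolves: [Li^+] = 3s, [PO4^3-] = s.
Ksp = [Li^+]^3[PO4^3-]
Substituting: Ksp = (3s)^3s = 27s^4
With s = 2.33 x 10^-3: Ksp = 8.0 x 10^-10

Ksp = 8.0 × 10^-10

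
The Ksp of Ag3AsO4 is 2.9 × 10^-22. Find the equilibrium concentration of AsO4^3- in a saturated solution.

[AsO4^3-] ≈ 1.8 × 10^-6 M

Ag3AsO4(s) ⇌ 3 Ag^+(aq) + AsO4^3-(aq)
Ksp = [Ag^+]^3[AsO4^3-]
With molar solubility s: [Ag^+] = 3s, [AsO4^3-] = s.
Substituting: Ksp = (3s)^3s = 27s^4
s = (2.9 × 10^-22 / 27)^(1/4) = 1.81 × 10^-6 M
[AsO4^3-] = s = 1.8 × 10^-6 M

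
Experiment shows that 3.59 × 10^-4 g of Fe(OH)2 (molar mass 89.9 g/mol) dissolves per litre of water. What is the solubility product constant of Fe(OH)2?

Ksp ≈ 2.55 × 10^-16

Molar solubility s = (3.59 × 10^-4 g/L) / (89.9 g/mol) = 3.993 × 10^-6 M.
Fe(OH)2(s) ⇌ Fe^2+(aq) + 2 OH^-(aq)
Let s = molar solubility. Then [Fe^2+] = s and [OH^-] = 2s.
Ksp = [Fe^2+][OH^-]^2
Substituting: Ksp = s(2s)^2 = 4s^3
With s = 3.993 x 10^-6: Ksp = 2.55 × 10^-16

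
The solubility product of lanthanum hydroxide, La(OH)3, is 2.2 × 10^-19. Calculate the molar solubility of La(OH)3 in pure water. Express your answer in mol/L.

9.5e-6 M

La(OH)3(s) ⇌ La^3+ + 3 OH^-
Ksp = [La^3+][OH^-]^3
If s mol/L of La(OH)3 dissolves, [La^3+] = s and [OH^-] = 3s.
Ksp = s(3s)^3 = 27s^4
s^4 = 2.2 × 10^-19 / 27, so s = 9.5 × 10^-6 M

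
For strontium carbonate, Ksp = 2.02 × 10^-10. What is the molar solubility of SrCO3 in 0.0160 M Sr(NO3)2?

s = 1.26 × 10^-8 M

SrCO3(s) <=> Sr^2+ + CO3^2-
Ksp = [Sr^2+][CO3^2-]
Let s be the molar solubility in this solution. [Sr^2+] = 0.0160 + s ≈ 0.0160, [CO3^2-] = s (Ksp is small, so little additional dissolves).
Ksp ≈ 0.0160 × s
s = 1.26 x 10^-8 M
Check: s = 1.3 × 10^-8 ≪ 0.0160, so the approximation is valid.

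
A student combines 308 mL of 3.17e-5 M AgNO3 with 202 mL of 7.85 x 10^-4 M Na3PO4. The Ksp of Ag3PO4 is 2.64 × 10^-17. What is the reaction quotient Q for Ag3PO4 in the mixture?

Total volume = 308 + 202 = 510 mL.
[Ag^+] = 3.17 × 10^-5 × (308/510) = 1.914 × 10^-5 M
[PO4^3-] = 7.85 × 10^-4 × (202/510) = 3.109 × 10^-4 M
Ag3PO4(s) ⇌ 3 Ag^+ + PO4^3-, so Q = [Ag^+]^3[PO4^3-]
Q = (1.914 x 10^-5)^3(3.109 × 10^-4) = 2.18 × 10^-18
Q < Ksp, so no precipitate of Ag3PO4 forms.

2.18 × 10^-18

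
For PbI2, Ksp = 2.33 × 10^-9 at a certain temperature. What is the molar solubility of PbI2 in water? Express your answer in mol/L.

PbI2(s) ⇌ Pb^2+ + 2 I^-
Ksp = [Pb^2+][I^-]^2
If s mol/L of PbI2 dissolves, [Pb^2+] = s and [I^-] = 2s.
Ksp = s(2s)^2 = 4s^3
s^3 = 2.33 × 10^-9 / 4, so s = 8.35 × 10^-4 M

s ≈ 8.35e-4 M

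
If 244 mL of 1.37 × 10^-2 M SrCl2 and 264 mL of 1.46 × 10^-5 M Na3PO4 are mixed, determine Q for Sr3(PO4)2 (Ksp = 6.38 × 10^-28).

Total volume = 244 + 264 = 508 mL.
[Sr^2+] = 1.37 x 10^-2 × (244/508) = 6.580 × 10^-3 M
[PO4^3-] = 1.46 × 10^-5 × (264/508) = 7.587 × 10^-6 M
Sr3(PO4)2(s) ⇌ 3 Sr^2+(aq) + 2 PO4^3-(aq), so Q = [Sr^2+]^3[PO4^3-]^2
Q = (6.580 × 10^-3)^3(7.587 x 10^-6)^2 = 1.64 x 10^-17
Q > Ksp, so Sr3(PO4)2 will precipitate.

1.64e-17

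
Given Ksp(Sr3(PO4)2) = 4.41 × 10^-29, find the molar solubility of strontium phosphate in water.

Sr3(PO4)2(s) <=> 3 Sr^2+(aq) + 2 PO4^3-(aq)
Ksp = [Sr^2+]^3[PO4^3-]^2
If s mol/L of Sr3(PO4)2 dissolves, [Sr^2+] = 3s and [PO4^3-] = 2s.
So Ksp = (3s)^3 × (2s)^2 = 108s^5
s = (4.41 × 10^-29 / 108)^(1/5) = 8.36 × 10^-7 M

8.36 × 10^-7 M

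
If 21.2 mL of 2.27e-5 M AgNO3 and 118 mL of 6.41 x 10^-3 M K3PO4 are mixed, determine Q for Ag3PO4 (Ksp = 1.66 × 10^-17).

Total volume = 21.2 + 118 = 139.2 mL.
[Ag^+] = 2.27 × 10^-5 × (21.2/139.2) = 3.457 × 10^-6 M
[PO4^3-] = 6.41 × 10^-3 × (118/139.2) = 5.434 x 10^-3 M
Ag3PO4(s) ⇌ 3 Ag^+(aq) + PO4^3-(aq), so Q = [Ag^+]^3[PO4^3-]
Q = (3.457 x 10^-6)^3(5.434 x 10^-3) = 2.25 × 10^-19
Q < Ksp, so no precipitate of Ag3PO4 forms.

2.25e-19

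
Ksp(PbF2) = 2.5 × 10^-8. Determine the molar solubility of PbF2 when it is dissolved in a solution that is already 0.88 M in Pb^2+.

PbF2(s) ⇌ Pb^2+(aq) + 2 F^-(aq)
Ksp = [Pb^2+][F^-]^2
If s mol/L dissolves here, [Pb^2+] = 0.88 + s ≈ 0.88, [F^-] = 2s (since the Pb^2+ already present dominates).
Ksp ≈ 0.88 × (2s)^2
s = 8.4 x 10^-5 M
Check: s = 8.4 x 10^-5 ≪ 0.88, so the approximation is valid.

8.4 × 10^-5 M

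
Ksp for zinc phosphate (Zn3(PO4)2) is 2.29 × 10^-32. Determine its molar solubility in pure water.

Zn3(PO4)2(s) <=> 3 Zn^2+ + 2 PO4^3-
Ksp = [Zn^2+]^3[PO4^3-]^2
For each mole of Zn3(PO4)2 that dissolves: [Zn^2+] = 3s, [PO4^3-] = 2s.
Ksp = (3s)^3(2s)^2 = 108s^5
s = (2.29 × 10^-32 / 108)^(1/5) = 1.84 × 10^-7 M

1.84 × 10^-7 M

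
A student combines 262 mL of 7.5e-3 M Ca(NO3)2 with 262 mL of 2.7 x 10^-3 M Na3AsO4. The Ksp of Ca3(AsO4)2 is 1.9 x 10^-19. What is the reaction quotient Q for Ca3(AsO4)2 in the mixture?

Total volume = 262 + 262 = 524 mL.
[Ca^2+] = 7.5 × 10^-3 × (262/524) = 3.75 x 10^-3 M
[AsO4^3-] = 2.7 × 10^-3 × (262/524) = 1.35 × 10^-3 M
Ca3(AsO4)2(s) ⇌ 3 Ca^2+ + 2 AsO4^3-, so Q = [Ca^2+]^3[AsO4^3-]^2
Q = (3.75 × 10^-3)^3(1.35 x 10^-3)^2 = 9.6 × 10^-14
Q > Ksp, so Ca3(AsO4)2 will precipitate.

Q = 9.6e-14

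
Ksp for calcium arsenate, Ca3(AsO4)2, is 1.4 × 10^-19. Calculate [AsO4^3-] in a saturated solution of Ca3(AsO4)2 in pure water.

Ca3(AsO4)2(s) ⇌ 3 Ca^2+ + 2 AsO4^3-
Ksp = [Ca^2+]^3[AsO4^3-]^2
With molar solubility s: [Ca^2+] = 3s, [AsO4^3-] = 2s.
Ksp = (3s)^3(2s)^2 = 108s^5
s = (1.4 × 10^-19 / 108)^(1/5) = 6.65 × 10^-5 M
[AsO4^3-] = 2s = 1.3 × 10^-4 M

[AsO4^3-] ≈ 1.3 × 10^-4 M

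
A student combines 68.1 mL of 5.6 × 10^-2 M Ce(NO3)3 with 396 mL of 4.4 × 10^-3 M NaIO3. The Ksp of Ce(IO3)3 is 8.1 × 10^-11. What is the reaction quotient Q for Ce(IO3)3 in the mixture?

Total volume = 68.1 + 396 = 464.1 mL.
[Ce^3+] = 5.6 × 10^-2 × (68.1/464.1) = 8.22 x 10^-3 M
[IO3^-] = 4.4 × 10^-3 × (396/464.1) = 3.75 × 10^-3 M
Ce(IO3)3(s) ⇌ Ce^3+(aq) + 3 IO3^-(aq), so Q = [Ce^3+][IO3^-]^3
Q = (8.22 × 10^-3)(3.75 x 10^-3)^3 = 4.3 x 10^-10
Q > Ksp, so Ce(IO3)3 will precipitate.

Q ≈ 4.3e-10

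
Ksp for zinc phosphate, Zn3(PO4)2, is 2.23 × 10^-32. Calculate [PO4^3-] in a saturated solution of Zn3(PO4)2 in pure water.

Zn3(PO4)2(s) ⇌ 3 Zn^2+(aq) + 2 PO4^3-(aq)
Ksp = [Zn^2+]^3[PO4^3-]^2
Let s = molar solubility. Then [Zn^2+] = 3s and [PO4^3-] = 2s.
So Ksp = (3s)^3 × (2s)^2 = 108s^5
s = (2.23 × 10^-32 / 108)^(1/5) = 1.832 × 10^-7 M
[PO4^3-] = 2s = 3.66 × 10^-7 M

[PO4^3-] = 3.66e-7 M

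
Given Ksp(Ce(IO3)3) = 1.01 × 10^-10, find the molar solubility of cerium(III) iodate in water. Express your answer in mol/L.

s = 1.39 × 10^-3 M

Ce(IO3)3(s) ⇌ Ce^3+(aq) + 3 IO3^-(aq)
Ksp = [Ce^3+][IO3^-]^3
Let s = molar solubility. Then [Ce^3+] = s and [IO3^-] = 3s.
So Ksp = s × (3s)^3 = 27s^4
s^4 = 1.01 × 10^-10 / 27, so s = 1.39 × 10^-3 M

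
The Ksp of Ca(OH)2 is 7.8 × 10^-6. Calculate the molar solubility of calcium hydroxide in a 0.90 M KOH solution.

s ≈ 9.6 x 10^-6 M

Ca(OH)2(s) <=> Ca^2+ + 2 OH^-
Ksp = [Ca^2+][OH^-]^2
Let s = moles of Ca(OH)2 that dissolve per litre. [Ca^2+] = s, [OH^-] = 0.90 + 2s ≈ 0.90 (Ksp is small, so little additional dissolves).
Ksp ≈ s × (0.90)^2
s = 9.6 × 10^-6 M
Check: 2s = 1.9 × 10^-5 ≪ 0.90, so the approximation is valid.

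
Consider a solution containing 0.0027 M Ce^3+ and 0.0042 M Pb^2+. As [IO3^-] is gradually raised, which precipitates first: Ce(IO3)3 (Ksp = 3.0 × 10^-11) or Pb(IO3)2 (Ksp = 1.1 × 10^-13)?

Pb(IO3)2

Each salt begins to precipitate when Q = Ksp, i.e. when [IO3^-] reaches its threshold.
For Ce(IO3)3: 3.0 × 10^-11 = 0.0027 × [IO3^-]^3  ⇒  [IO3^-] = 2.2 × 10^-3 M.
For Pb(IO3)2: 1.1 × 10^-13 = 0.0042 × [IO3^-]^2  ⇒  [IO3^-] = 5.1 × 10^-6 M.
The salt with the lower threshold [IO3^-] precipitates first: Pb(IO3)2.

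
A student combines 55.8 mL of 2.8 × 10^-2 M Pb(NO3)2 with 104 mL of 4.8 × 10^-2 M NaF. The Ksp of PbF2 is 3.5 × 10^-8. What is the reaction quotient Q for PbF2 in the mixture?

Q = 9.5e-6

Total volume = 55.8 + 104 = 159.8 mL.
[Pb^2+] = 2.8 × 10^-2 × (55.8/159.8) = 9.78 x 10^-3 M
[F^-] = 4.8 × 10^-2 × (104/159.8) = 3.12 × 10^-2 M
PbF2(s) ⇌ Pb^2+ + 2 F^-, so Q = [Pb^2+][F^-]^2
Q = (9.78 x 10^-3)(3.12 × 10^-2)^2 = 9.5 x 10^-6
Q > Ksp, so PbF2 will precipitate.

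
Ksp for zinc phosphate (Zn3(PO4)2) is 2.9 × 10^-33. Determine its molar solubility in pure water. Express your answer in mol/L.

s ≈ 1.2e-7 M

Zn3(PO4)2(s) ⇌ 3 Zn^2+(aq) + 2 PO4^3-(aq)
Ksp = [Zn^2+]^3[PO4^3-]^2
For each mole of Zn3(PO4)2 that dissolves: [Zn^2+] = 3s, [PO4^3-] = 2s.
Substituting: Ksp = (3s)^3(2s)^2 = 108s^5
s^5 = 2.9 × 10^-33 / 108, so s = 1.2 × 10^-7 M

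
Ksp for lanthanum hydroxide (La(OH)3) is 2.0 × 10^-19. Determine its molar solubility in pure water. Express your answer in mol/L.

La(OH)3(s) ⇌ La^3+(aq) + 3 OH^-(aq)
Ksp = [La^3+][OH^-]^3
For each mole of La(OH)3 that dissolves: [La^3+] = s, [OH^-] = 3s.
Substituting: Ksp = s(3s)^3 = 27s^4
Solving, s = (2.0 × 10^-19/27)^(1/4) = 9.3 x 10^-6 M

s = 9.3 × 10^-6 M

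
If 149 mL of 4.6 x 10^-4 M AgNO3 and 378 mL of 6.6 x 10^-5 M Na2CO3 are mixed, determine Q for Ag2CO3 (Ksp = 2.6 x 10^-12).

Q ≈ 8.0e-13

Total volume = 149 + 378 = 527 mL.
[Ag^+] = 4.6 × 10^-4 × (149/527) = 1.30 × 10^-4 M
[CO3^2-] = 6.6 × 10^-5 × (378/527) = 4.73 × 10^-5 M
Ag2CO3(s) ⇌ 2 Ag^+(aq) + CO3^2-(aq), so Q = [Ag^+]^2[CO3^2-]
Q = (1.30 x 10^-4)^2(4.73 × 10^-5) = 8.0 × 10^-13
Q < Ksp, so no precipitate of Ag2CO3 forms.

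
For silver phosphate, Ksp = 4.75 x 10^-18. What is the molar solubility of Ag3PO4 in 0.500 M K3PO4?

Ag3PO4(s) ⇌ 3 Ag^+ + PO4^3-
Ksp = [Ag^+]^3[PO4^3-]
Let s = moles of Ag3PO4 that dissolve per litre. [Ag^+] = 3s, [PO4^3-] = 0.500 + s ≈ 0.500 (Ksp is small, so little additional dissolves).
Ksp ≈ (3s)^3 × 0.500
s = 7.06 × 10^-7 M
Check: s = 7.1 × 10^-7 ≪ 0.500, so the approximation is valid.

s ≈ 7.06e-7 M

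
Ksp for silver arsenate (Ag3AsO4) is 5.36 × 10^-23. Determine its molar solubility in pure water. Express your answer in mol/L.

s = 1.19 x 10^-6 M

Ag3AsO4(s) ⇌ 3 Ag^+(aq) + AsO4^3-(aq)
Ksp = [Ag^+]^3[AsO4^3-]
For each mole of Ag3AsO4 that dissolves: [Ag^+] = 3s, [AsO4^3-] = s.
Ksp = (3s)^3s = 27s^4
s = (5.36 × 10^-23 / 27)^(1/4) = 1.19 × 10^-6 M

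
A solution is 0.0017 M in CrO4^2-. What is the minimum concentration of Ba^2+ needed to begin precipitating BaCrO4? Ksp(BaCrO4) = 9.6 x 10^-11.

[Ba^2+] ≈ 5.6e-8 M

BaCrO4(s) <=> Ba^2+ + CrO4^2-
Ksp = [Ba^2+][CrO4^2-]
Precipitation begins when Q = Ksp. With [CrO4^2-] = 0.0017 M:
9.6 x 10^-11 = (0.0017) × [Ba^2+]
[Ba^2+] = (9.6 x 10^-11 / 1.7 × 10^-3) = 5.6 x 10^-8 M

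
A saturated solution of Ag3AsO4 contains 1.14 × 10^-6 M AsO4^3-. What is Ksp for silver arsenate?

Ksp = 4.56 x 10^-23

Ag3AsO4(s) ⇌ 3 Ag^+ + AsO4^3-
Stoichiometry gives [Ag^+] = (3/1)[AsO4^3-] = 3.420 × 10^-6 M.
Ksp = [Ag^+]^3[AsO4^3-]
Ksp = (3.420 x 10^-6)^3 × 1.14 x 10^-6 = 4.56 x 10^-23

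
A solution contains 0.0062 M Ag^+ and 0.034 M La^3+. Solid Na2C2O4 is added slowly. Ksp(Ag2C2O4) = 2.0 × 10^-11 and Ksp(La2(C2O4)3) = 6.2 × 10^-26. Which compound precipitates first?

Precipitation of each salt starts when its ion product equals its Ksp.
For Ag2C2O4: 2.0 × 10^-11 = (0.0062)^2 × [C2O4^2-]  ⇒  [C2O4^2-] = 5.2 x 10^-7 M.
For La2(C2O4)3: 6.2 × 10^-26 = (0.034)^2 × [C2O4^2-]^3  ⇒  [C2O4^2-] = 3.8 × 10^-8 M.
The salt with the lower threshold [C2O4^2-] precipitates first: La2(C2O4)3.

La2(C2O4)3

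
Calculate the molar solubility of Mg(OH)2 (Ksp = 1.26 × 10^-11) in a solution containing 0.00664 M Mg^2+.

Mg(OH)2(s) <=> Mg^2+(aq) + 2 OH^-(aq)
Ksp = [Mg^2+][OH^-]^2
Let s be the molar solubility in this solution. [Mg^2+] = 0.00664 + s ≈ 0.00664, [OH^-] = 2s (Ksp is small, so little additional dissolves).
Ksp ≈ 0.00664 × (2s)^2
s = 2.18 × 10^-5 M
Check: s = 2.2 × 10^-5 ≪ 0.00664, so the approximation is valid.

2.18 × 10^-5 M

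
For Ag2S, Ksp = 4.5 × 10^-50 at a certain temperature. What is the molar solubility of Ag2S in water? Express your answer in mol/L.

s = 2.2e-17 M

Ag2S(s) <=> 2 Ag^+(aq) + S^2-(aq)
Ksp = [Ag^+]^2[S^2-]
For each mole of Ag2S that dissolves: [Ag^+] = 2s, [S^2-] = s.
So Ksp = (2s)^2 × s = 4s^3
Solving, s = (4.5 × 10^-50/4)^(1/3) = 2.2 × 10^-17 M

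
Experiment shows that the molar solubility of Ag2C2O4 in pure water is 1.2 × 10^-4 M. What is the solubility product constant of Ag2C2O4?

Ag2C2O4(s) ⇌ 2 Ag^+ + C2O4^2-
With molar solubility s: [Ag^+] = 2s, [C2O4^2-] = s.
Ksp = [Ag^+]^2[C2O4^2-]
So Ksp = (2s)^2 × s = 4s^3
Ksp = 4 × (1.2 × 10^-4)^3 = 6.9 × 10^-12

6.9 × 10^-12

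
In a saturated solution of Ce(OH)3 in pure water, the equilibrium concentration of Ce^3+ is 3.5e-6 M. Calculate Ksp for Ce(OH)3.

Ce(OH)3(s) <=> Ce^3+ + 3 OH^-
Stoichiometry gives [OH^-] = (3/1)[Ce^3+] = 1.05 x 10^-5 M.
Ksp = [Ce^3+][OH^-]^3
Ksp = 3.5 × 10^-6 × (1.05 × 10^-5)^3 = 4.1 x 10^-21

Ksp ≈ 4.1 x 10^-21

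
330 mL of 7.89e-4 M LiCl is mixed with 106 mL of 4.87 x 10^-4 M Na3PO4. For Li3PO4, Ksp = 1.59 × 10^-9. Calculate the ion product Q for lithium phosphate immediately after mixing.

Q ≈ 2.52 × 10^-14

Total volume = 330 + 106 = 436 mL.
[Li^+] = 7.89 × 10^-4 × (330/436) = 5.972 × 10^-4 M
[PO4^3-] = 4.87 × 10^-4 × (106/436) = 1.184 x 10^-4 M
Li3PO4(s) ⇌ 3 Li^+(aq) + PO4^3-(aq), so Q = [Li^+]^3[PO4^3-]
Q = (5.972 x 10^-4)^3(1.184 × 10^-4) = 2.52 × 10^-14
Q < Ksp, so no precipitate of Li3PO4 forms.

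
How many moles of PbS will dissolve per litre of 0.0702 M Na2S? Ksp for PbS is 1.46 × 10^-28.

PbS(s) <=> Pb^2+ + S^2-
Ksp = [Pb^2+][S^2-]
Let s be the molar solubility in this solution. [Pb^2+] = s, [S^2-] = 0.0702 + s ≈ 0.0702 (since S^2- from Na2S dominates).
Ksp ≈ s × 0.0702
s = 2.08 × 10^-27 M
Check: s = 2.1 × 10^-27 ≪ 0.0702, so the approximation is valid.

2.08 x 10^-27 M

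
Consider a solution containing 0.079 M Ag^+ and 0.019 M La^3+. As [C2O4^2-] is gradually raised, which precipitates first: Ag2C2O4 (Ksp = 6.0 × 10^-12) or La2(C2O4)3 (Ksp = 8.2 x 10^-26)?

Ag2C2O4

Each salt begins to precipitate when Q = Ksp, i.e. when [C2O4^2-] reaches its threshold.
For Ag2C2O4: 6.0 × 10^-12 = (0.079)^2 × [C2O4^2-]  ⇒  [C2O4^2-] = 9.6 × 10^-10 M.
For La2(C2O4)3: 8.2 x 10^-26 = (0.019)^2 × [C2O4^2-]^3  ⇒  [C2O4^2-] = 6.1 × 10^-8 M.
The salt with the lower threshold [C2O4^2-] precipitates first: Ag2C2O4.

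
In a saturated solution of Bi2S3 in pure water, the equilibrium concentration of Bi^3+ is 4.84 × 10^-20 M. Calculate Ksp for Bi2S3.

Bi2S3(s) <=> 2 Bi^3+ + 3 S^2-
Stoichiometry gives [S^2-] = (3/2)[Bi^3+] = 7.260 x 10^-20 M.
Ksp = [Bi^3+]^2[S^2-]^3
Ksp = (4.84 x 10^-20)^2 × (7.260 × 10^-20)^3 = 8.96 × 10^-97

Ksp = 8.96e-97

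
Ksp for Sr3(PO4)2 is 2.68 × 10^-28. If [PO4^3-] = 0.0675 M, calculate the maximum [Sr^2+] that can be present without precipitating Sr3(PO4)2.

[Sr^2+] ≈ 3.89 x 10^-9 M

Sr3(PO4)2(s) ⇌ 3 Sr^2+ + 2 PO4^3-
Ksp = [Sr^2+]^3[PO4^3-]^2
Precipitation begins when Q = Ksp. With [PO4^3-] = 0.0675 M:
2.68 × 10^-28 = (0.0675)^2 × [Sr^2+]^3
[Sr^2+] = (2.68 × 10^-28 / 4.556 × 10^-3)^(1/3) = 3.89 × 10^-9 M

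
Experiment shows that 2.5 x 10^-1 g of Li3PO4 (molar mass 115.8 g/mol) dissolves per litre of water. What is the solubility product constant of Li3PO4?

Molar solubility s = (2.5 × 10^-1 g/L) / (115.8 g/mol) = 2.16 x 10^-3 M.
Li3PO4(s) ⇌ 3 Li^+(aq) + PO4^3-(aq)
Let s = molar solubility. Then [Li^+] = 3s and [PO4^3-] = s.
Ksp = [Li^+]^3[PO4^3-]
Substituting: Ksp = (3s)^3s = 27s^4
With s = 2.16 × 10^-3: Ksp = 5.9 x 10^-10

Ksp ≈ 5.9 × 10^-10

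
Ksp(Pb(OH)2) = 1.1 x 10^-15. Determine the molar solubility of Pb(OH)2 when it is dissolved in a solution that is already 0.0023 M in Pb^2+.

Pb(OH)2(s) ⇌ Pb^2+(aq) + 2 OH^-(aq)
Ksp = [Pb^2+][OH^-]^2
Let s be the molar solubility in this solution. [Pb^2+] = 0.0023 + s ≈ 0.0023, [OH^-] = 2s (Ksp is small, so little additional dissolves).
Ksp ≈ 0.0023 × (2s)^2
s = 3.5 × 10^-7 M
Check: s = 3.5 × 10^-7 ≪ 0.0023, so the approximation is valid.

s = 3.5 × 10^-7 M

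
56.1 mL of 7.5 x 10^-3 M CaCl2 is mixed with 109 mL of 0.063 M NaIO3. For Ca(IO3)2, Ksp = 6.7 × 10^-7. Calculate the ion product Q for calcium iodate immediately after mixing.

Q = 4.4 × 10^-6

Total volume = 56.1 + 109 = 165.1 mL.
[Ca^2+] = 7.5 × 10^-3 × (56.1/165.1) = 2.55 × 10^-3 M
[IO3^-] = 6.3 × 10^-2 × (109/165.1) = 4.16 x 10^-2 M
Ca(IO3)2(s) ⇌ Ca^2+(aq) + 2 IO3^-(aq), so Q = [Ca^2+][IO3^-]^2
Q = (2.55 × 10^-3)(4.16 × 10^-2)^2 = 4.4 × 10^-6
Q > Ksp, so Ca(IO3)2 will precipitate.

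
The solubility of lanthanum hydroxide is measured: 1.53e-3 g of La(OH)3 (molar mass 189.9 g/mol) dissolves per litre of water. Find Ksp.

Ksp ≈ 1.14 × 10^-19

Molar solubility s = (1.53 × 10^-3 g/L) / (189.9 g/mol) = 8.057 × 10^-6 M.
La(OH)3(s) ⇌ La^3+(aq) + 3 OH^-(aq)
For each mole of La(OH)3 that dissolves: [La^3+] = s, [OH^-] = 3s.
Ksp = [La^3+][OH^-]^3
So Ksp = s × (3s)^3 = 27s^4
With s = 8.057 x 10^-6: Ksp = 1.14 x 10^-19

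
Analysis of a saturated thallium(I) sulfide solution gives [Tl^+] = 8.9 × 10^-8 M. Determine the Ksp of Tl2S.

Ksp ≈ 3.5 × 10^-22

Tl2S(s) ⇌ 2 Tl^+ + S^2-
Stoichiometry gives [S^2-] = (1/2)[Tl^+] = 4.45 x 10^-8 M.
Ksp = [Tl^+]^2[S^2-]
Ksp = (8.9 × 10^-8)^2 × 4.45 x 10^-8 = 3.5 × 10^-22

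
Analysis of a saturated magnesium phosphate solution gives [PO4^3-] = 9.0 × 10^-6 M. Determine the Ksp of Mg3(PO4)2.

2.0e-25

Mg3(PO4)2(s) ⇌ 3 Mg^2+ + 2 PO4^3-
Stoichiometry gives [Mg^2+] = (3/2)[PO4^3-] = 1.35 × 10^-5 M.
Ksp = [Mg^2+]^3[PO4^3-]^2
Ksp = (1.35 x 10^-5)^3 × (9.0 × 10^-6)^2 = 2.0 × 10^-25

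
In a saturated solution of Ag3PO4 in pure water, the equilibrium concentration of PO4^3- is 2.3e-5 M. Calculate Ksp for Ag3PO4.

Ag3PO4(s) <=> 3 Ag^+ + PO4^3-
Stoichiometry gives [Ag^+] = (3/1)[PO4^3-] = 6.90 × 10^-5 M.
Ksp = [Ag^+]^3[PO4^3-]
Ksp = (6.90 × 10^-5)^3 × 2.3 × 10^-5 = 7.6 x 10^-18

7.6 × 10^-18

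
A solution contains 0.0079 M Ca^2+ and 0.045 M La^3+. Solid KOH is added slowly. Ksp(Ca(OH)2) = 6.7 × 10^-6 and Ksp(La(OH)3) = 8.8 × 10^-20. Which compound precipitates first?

Each salt begins to precipitate when Q = Ksp, i.e. when [OH^-] reaches its threshold.
For Ca(OH)2: 6.7 × 10^-6 = 0.0079 × [OH^-]^2  ⇒  [OH^-] = 2.9 × 10^-2 M.
For La(OH)3: 8.8 × 10^-20 = 0.045 × [OH^-]^3  ⇒  [OH^-] = 1.3 × 10^-6 M.
The salt with the lower threshold [OH^-] precipitates first: La(OH)3.

La(OH)3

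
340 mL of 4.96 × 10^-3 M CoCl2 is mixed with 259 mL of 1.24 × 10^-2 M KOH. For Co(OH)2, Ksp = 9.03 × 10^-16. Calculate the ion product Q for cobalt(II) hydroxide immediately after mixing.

Q = 8.09 × 10^-8

Total volume = 340 + 259 = 599 mL.
[Co^2+] = 4.96 x 10^-3 × (340/599) = 2.815 x 10^-3 M
[OH^-] = 1.24 × 10^-2 × (259/599) = 5.362 × 10^-3 M
Co(OH)2(s) <=> Co^2+ + 2 OH^-, so Q = [Co^2+][OH^-]^2
Q = (2.815 × 10^-3)(5.362 × 10^-3)^2 = 8.09 × 10^-8
Q > Ksp, so Co(OH)2 will precipitate.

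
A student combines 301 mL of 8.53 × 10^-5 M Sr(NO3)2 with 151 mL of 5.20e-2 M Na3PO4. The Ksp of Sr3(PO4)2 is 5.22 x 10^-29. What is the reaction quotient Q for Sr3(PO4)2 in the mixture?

Total volume = 301 + 151 = 452 mL.
[Sr^2+] = 8.53 × 10^-5 × (301/452) = 5.680 x 10^-5 M
[PO4^3-] = 5.20 × 10^-2 × (151/452) = 1.737 x 10^-2 M
Sr3(PO4)2(s) <=> 3 Sr^2+(aq) + 2 PO4^3-(aq), so Q = [Sr^2+]^3[PO4^3-]^2
Q = (5.680 × 10^-5)^3(1.737 × 10^-2)^2 = 5.53 × 10^-17
Q > Ksp, so Sr3(PO4)2 will precipitate.

Q = 5.53e-17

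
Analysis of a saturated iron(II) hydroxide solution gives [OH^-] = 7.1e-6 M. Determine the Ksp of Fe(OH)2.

1.8 × 10^-16

Fe(OH)2(s) ⇌ Fe^2+ + 2 OH^-
Stoichiometry gives [Fe^2+] = (1/2)[OH^-] = 3.55 × 10^-6 M.
Ksp = [Fe^2+][OH^-]^2
Ksp = 3.55 × 10^-6 × (7.1 × 10^-6)^2 = 1.8 x 10^-16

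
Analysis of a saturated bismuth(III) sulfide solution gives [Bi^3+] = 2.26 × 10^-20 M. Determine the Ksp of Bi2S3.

Bi2S3(s) <=> 2 Bi^3+ + 3 S^2-
Stoichiometry gives [S^2-] = (3/2)[Bi^3+] = 3.390 × 10^-20 M.
Ksp = [Bi^3+]^2[S^2-]^3
Ksp = (2.26 × 10^-20)^2 × (3.390 x 10^-20)^3 = 1.99 × 10^-98

1.99 × 10^-98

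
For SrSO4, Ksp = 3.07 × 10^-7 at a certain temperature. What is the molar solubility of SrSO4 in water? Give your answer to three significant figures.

s ≈ 5.54 x 10^-4 M

SrSO4(s) <=> Sr^2+ + SO4^2-
Ksp = [Sr^2+][SO4^2-]
If s mol/L of SrSO4 dissolves, [Sr^2+] = s and [SO4^2-] = s.
Ksp = s^2
s = √(3.07 × 10^-7) = 5.54 x 10^-4 M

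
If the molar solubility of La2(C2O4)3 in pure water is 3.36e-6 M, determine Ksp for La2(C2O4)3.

La2(C2O4)3(s) <=> 2 La^3+(aq) + 3 C2O4^2-(aq)
With molar solubility s: [La^3+] = 2s, [C2O4^2-] = 3s.
Ksp = [La^3+]^2[C2O4^2-]^3
Ksp = (2s)^2(3s)^3 = 108s^5
Ksp = 108 × (3.36 x 10^-6)^5 = 4.63 × 10^-26

Ksp = 4.63 x 10^-26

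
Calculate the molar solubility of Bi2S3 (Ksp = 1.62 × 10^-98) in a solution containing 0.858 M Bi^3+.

9.34e-34 M

Bi2S3(s) ⇌ 2 Bi^3+ + 3 S^2-
Ksp = [Bi^3+]^2[S^2-]^3
Let s be the molar solubility in this solution. [Bi^3+] = 0.858 + 2s ≈ 0.858, [S^2-] = 3s (common-ion effect: Bi^3+ is already 0.858 M).
Ksp ≈ (0.858)^2 × (3s)^3
s = 9.34 × 10^-34 M
Check: 2s = 1.9 x 10^-33 ≪ 0.858, so the approximation is valid.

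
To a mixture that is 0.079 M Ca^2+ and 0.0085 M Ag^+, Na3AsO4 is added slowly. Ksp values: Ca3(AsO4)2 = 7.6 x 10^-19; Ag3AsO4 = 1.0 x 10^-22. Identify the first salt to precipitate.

Ag3AsO4

Each salt begins to precipitate when Q = Ksp, i.e. when [AsO4^3-] reaches its threshold.
For Ca3(AsO4)2: 7.6 x 10^-19 = (0.079)^3 × [AsO4^3-]^2  ⇒  [AsO4^3-] = 3.9 x 10^-8 M.
For Ag3AsO4: 1.0 x 10^-22 = (0.0085)^3 × [AsO4^3-]  ⇒  [AsO4^3-] = 1.6 x 10^-16 M.
The salt with the lower threshold [AsO4^3-] precipitates first: Ag3AsO4.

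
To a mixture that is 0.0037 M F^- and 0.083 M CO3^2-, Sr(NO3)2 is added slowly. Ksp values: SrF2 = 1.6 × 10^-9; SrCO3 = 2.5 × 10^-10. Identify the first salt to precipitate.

SrCO3

Each salt begins to precipitate when Q = Ksp, i.e. when [Sr^2+] reaches its threshold.
For SrF2: 1.6 × 10^-9 = (0.0037)^2 × [Sr^2+]  ⇒  [Sr^2+] = 1.2 × 10^-4 M.
For SrCO3: 2.5 × 10^-10 = 0.083 × [Sr^2+]  ⇒  [Sr^2+] = 3.0 × 10^-9 M.
The salt with the lower threshold [Sr^2+] precipitates first: SrCO3.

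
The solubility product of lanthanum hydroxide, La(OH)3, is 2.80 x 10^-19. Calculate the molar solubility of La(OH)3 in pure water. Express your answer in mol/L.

s ≈ 1.01 x 10^-5 M

La(OH)3(s) <=> La^3+ + 3 OH^-
Ksp = [La^3+][OH^-]^3
With molar solubility s: [La^3+] = s, [OH^-] = 3s.
So Ksp = s × (3s)^3 = 27s^4
s = (2.80 x 10^-19 / 27)^(1/4) = 1.01 × 10^-5 M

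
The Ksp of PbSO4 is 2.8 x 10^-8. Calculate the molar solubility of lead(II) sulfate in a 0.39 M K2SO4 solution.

7.2 × 10^-8 M

PbSO4(s) <=> Pb^2+ + SO4^2-
Ksp = [Pb^2+][SO4^2-]
If s mol/L dissolves here, [Pb^2+] = s, [SO4^2-] = 0.39 + s ≈ 0.39 (common-ion effect: SO4^2- is already 0.39 M).
Ksp ≈ s × 0.39
s = 7.2 × 10^-8 M
Check: s = 7.2 × 10^-8 ≪ 0.39, so the approximation is valid.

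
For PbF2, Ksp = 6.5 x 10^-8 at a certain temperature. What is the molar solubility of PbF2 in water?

2.5 × 10^-3 M

PbF2(s) ⇌ Pb^2+ + 2 F^-
Ksp = [Pb^2+][F^-]^2
If s mol/L of PbF2 dissolves, [Pb^2+] = s and [F^-] = 2s.
So Ksp = s × (2s)^2 = 4s^3
Solving, s = (6.5 x 10^-8/4)^(1/3) = 2.5 × 10^-3 M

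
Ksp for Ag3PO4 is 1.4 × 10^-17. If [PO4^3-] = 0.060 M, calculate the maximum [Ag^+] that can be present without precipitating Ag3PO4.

Ag3PO4(s) ⇌ 3 Ag^+ + PO4^3-
Ksp = [Ag^+]^3[PO4^3-]
Precipitation begins when Q = Ksp. With [PO4^3-] = 0.060 M:
1.4 × 10^-17 = (0.060) × [Ag^+]^3
[Ag^+] = (1.4 × 10^-17 / 6.0 x 10^-2)^(1/3) = 6.2 × 10^-6 M

[Ag^+] = 6.2 × 10^-6 M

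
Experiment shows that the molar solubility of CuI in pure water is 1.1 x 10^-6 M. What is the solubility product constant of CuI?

CuI(s) ⇌ Cu^+ + I^-
If s mol/L of CuI dissolves, [Cu^+] = s and [I^-] = s.
Ksp = [Cu^+][I^-]
Ksp = s^2
Ksp = (1.1 × 10^-6)^2 = 1.2 × 10^-12

Ksp ≈ 1.2e-12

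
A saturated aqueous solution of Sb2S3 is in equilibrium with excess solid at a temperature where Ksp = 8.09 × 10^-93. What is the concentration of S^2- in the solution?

[S^2-] ≈ 4.49e-19 M

Sb2S3(s) ⇌ 2 Sb^3+ + 3 S^2-
Ksp = [Sb^3+]^2[S^2-]^3
If s mol/L of Sb2S3 dissolves, [Sb^3+] = 2s and [S^2-] = 3s.
So Ksp = (2s)^2 × (3s)^3 = 108s^5
s = (8.09 × 10^-93 / 108)^(1/5) = 1.496 × 10^-19 M
[S^2-] = 3s = 4.49 × 10^-19 M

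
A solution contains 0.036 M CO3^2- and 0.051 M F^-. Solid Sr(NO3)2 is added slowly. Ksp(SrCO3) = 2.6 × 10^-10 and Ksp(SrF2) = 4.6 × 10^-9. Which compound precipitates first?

Each salt begins to precipitate when Q = Ksp, i.e. when [Sr^2+] reaches its threshold.
For SrCO3: 2.6 × 10^-10 = 0.036 × [Sr^2+]  ⇒  [Sr^2+] = 7.2 × 10^-9 M.
For SrF2: 4.6 × 10^-9 = (0.051)^2 × [Sr^2+]  ⇒  [Sr^2+] = 1.8 x 10^-6 M.
The salt with the lower threshold [Sr^2+] precipitates first: SrCO3.

SrCO3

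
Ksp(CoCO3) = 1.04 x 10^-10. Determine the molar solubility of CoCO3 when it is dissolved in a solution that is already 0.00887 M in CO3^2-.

CoCO3(s) ⇌ Co^2+(aq) + CO3^2-(aq)
Ksp = [Co^2+][CO3^2-]
Let s = moles of CoCO3 that dissolve per litre. [Co^2+] = s, [CO3^2-] = 0.00887 + s ≈ 0.00887 (since the CO3^2- already present dominates).
Ksp ≈ s × 0.00887
s = 1.17 x 10^-8 M
Check: s = 1.2 × 10^-8 ≪ 0.00887, so the approximation is valid.

s ≈ 1.17 × 10^-8 M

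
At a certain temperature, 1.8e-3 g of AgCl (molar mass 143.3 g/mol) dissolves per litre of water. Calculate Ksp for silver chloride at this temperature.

Ksp ≈ 1.6 × 10^-10

Molar solubility s = (1.8 × 10^-3 g/L) / (143.3 g/mol) = 1.26 × 10^-5 M.
AgCl(s) ⇌ Ag^+ + Cl^-
For each mole of AgCl that dissolves: [Ag^+] = s, [Cl^-] = s.
Ksp = [Ag^+][Cl^-]
Ksp = s × s = s^2
With s = 1.26 x 10^-5: Ksp = 1.6 × 10^-10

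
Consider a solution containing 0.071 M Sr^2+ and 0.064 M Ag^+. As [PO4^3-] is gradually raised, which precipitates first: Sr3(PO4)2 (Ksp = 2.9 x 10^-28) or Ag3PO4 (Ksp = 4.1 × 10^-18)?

Precipitation of each salt starts when its ion product equals its Ksp.
For Sr3(PO4)2: 2.9 x 10^-28 = (0.071)^3 × [PO4^3-]^2  ⇒  [PO4^3-] = 9.0 × 10^-13 M.
For Ag3PO4: 4.1 × 10^-18 = (0.064)^3 × [PO4^3-]  ⇒  [PO4^3-] = 1.6 × 10^-14 M.
The salt with the lower threshold [PO4^3-] precipitates first: Ag3PO4.

Ag3PO4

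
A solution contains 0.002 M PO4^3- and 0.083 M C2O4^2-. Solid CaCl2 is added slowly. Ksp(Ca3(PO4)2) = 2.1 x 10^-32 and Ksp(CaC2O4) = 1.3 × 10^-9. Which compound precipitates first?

Ca3(PO4)2

Each salt begins to precipitate when Q = Ksp, i.e. when [Ca^2+] reaches its threshold.
For Ca3(PO4)2: 2.1 x 10^-32 = (0.002)^2 × [Ca^2+]^3  ⇒  [Ca^2+] = 1.7 × 10^-9 M.
For CaC2O4: 1.3 × 10^-9 = 0.083 × [Ca^2+]  ⇒  [Ca^2+] = 1.6 × 10^-8 M.
The salt with the lower threshold [Ca^2+] precipitates first: Ca3(PO4)2.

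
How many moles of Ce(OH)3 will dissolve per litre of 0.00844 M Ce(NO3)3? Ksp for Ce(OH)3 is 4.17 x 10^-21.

s ≈ 2.64 × 10^-7 M

Ce(OH)3(s) ⇌ Ce^3+(aq) + 3 OH^-(aq)
Ksp = [Ce^3+][OH^-]^3
If s mol/L dissolves here, [Ce^3+] = 0.00844 + s ≈ 0.00844, [OH^-] = 3s (Ksp is small, so little additional dissolves).
Ksp ≈ 0.00844 × (3s)^3
s = 2.64 × 10^-7 M
Check: s = 2.6 x 10^-7 ≪ 0.00844, so the approximation is valid.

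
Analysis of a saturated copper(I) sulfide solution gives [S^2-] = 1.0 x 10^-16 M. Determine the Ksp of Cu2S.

4.0e-48

Cu2S(s) <=> 2 Cu^+ + S^2-
Stoichiometry gives [Cu^+] = (2/1)[S^2-] = 2.00 × 10^-16 M.
Ksp = [Cu^+]^2[S^2-]
Ksp = (2.00 × 10^-16)^2 × 1.0 x 10^-16 = 4.0 x 10^-48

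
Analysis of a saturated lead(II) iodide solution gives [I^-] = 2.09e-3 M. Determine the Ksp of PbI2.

Ksp = 4.56e-9

PbI2(s) ⇌ Pb^2+(aq) + 2 I^-(aq)
Stoichiometry gives [Pb^2+] = (1/2)[I^-] = 1.045 × 10^-3 M.
Ksp = [Pb^2+][I^-]^2
Ksp = 1.045 x 10^-3 × (2.09 × 10^-3)^2 = 4.56 × 10^-9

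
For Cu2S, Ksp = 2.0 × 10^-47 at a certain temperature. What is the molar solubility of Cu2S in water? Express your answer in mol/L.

1.7 × 10^-16 M

Cu2S(s) ⇌ 2 Cu^+ + S^2-
Ksp = [Cu^+]^2[S^2-]
For each mole of Cu2S that dissolves: [Cu^+] = 2s, [S^2-] = s.
Ksp = (2s)^2s = 4s^3
s = (2.0 × 10^-47 / 4)^(1/3) = 1.7 × 10^-16 M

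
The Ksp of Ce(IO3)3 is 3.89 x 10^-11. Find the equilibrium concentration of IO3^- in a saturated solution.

Ce(IO3)3(s) ⇌ Ce^3+ + 3 IO3^-
Ksp = [Ce^3+][IO3^-]^3
Let s = molar solubility. Then [Ce^3+] = s and [IO3^-] = 3s.
Substituting: Ksp = s(3s)^3 = 27s^4
s^4 = 3.89 x 10^-11 / 27, so s = 1.096 × 10^-3 M
[IO3^-] = 3s = 3.29 × 10^-3 M

3.29e-3 M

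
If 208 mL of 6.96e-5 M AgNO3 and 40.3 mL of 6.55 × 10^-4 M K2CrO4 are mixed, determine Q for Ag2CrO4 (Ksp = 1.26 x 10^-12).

Total volume = 208 + 40.3 = 248.3 mL.
[Ag^+] = 6.96 × 10^-5 × (208/248.3) = 5.830 × 10^-5 M
[CrO4^2-] = 6.55 × 10^-4 × (40.3/248.3) = 1.063 × 10^-4 M
Ag2CrO4(s) <=> 2 Ag^+ + CrO4^2-, so Q = [Ag^+]^2[CrO4^2-]
Q = (5.830 × 10^-5)^2(1.063 × 10^-4) = 3.61 x 10^-13
Q < Ksp, so no precipitate of Ag2CrO4 forms.

Q ≈ 3.61e-13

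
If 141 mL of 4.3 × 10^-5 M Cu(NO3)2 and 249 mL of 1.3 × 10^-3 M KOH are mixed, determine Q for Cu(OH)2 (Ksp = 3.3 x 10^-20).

Total volume = 141 + 249 = 390 mL.
[Cu^2+] = 4.3 × 10^-5 × (141/390) = 1.55 × 10^-5 M
[OH^-] = 1.3 x 10^-3 × (249/390) = 8.30 × 10^-4 M
Cu(OH)2(s) ⇌ Cu^2+(aq) + 2 OH^-(aq), so Q = [Cu^2+][OH^-]^2
Q = (1.55 × 10^-5)(8.30 x 10^-4)^2 = 1.1 x 10^-11
Q > Ksp, so Cu(OH)2 will precipitate.

Q = 1.1 × 10^-11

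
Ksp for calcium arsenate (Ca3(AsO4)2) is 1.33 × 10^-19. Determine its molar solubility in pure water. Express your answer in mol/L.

Ca3(AsO4)2(s) ⇌ 3 Ca^2+ + 2 AsO4^3-
Ksp = [Ca^2+]^3[AsO4^3-]^2
If s mol/L of Ca3(AsO4)2 dissolves, [Ca^2+] = 3s and [AsO4^3-] = 2s.
Ksp = (3s)^3(2s)^2 = 108s^5
s = (1.33 × 10^-19 / 108)^(1/5) = 6.58 × 10^-5 M

s ≈ 6.58 x 10^-5 M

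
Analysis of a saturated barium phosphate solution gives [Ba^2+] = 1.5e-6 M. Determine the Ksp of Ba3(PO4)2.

Ksp = 3.4e-30

Ba3(PO4)2(s) ⇌ 3 Ba^2+ + 2 PO4^3-
Stoichiometry gives [PO4^3-] = (2/3)[Ba^2+] = 1.00 x 10^-6 M.
Ksp = [Ba^2+]^3[PO4^3-]^2
Ksp = (1.5 x 10^-6)^3 × (1.00 x 10^-6)^2 = 3.4 × 10^-30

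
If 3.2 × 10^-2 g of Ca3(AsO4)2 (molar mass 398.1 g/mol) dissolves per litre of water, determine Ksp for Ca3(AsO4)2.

Molar solubility s = (3.2 × 10^-2 g/L) / (398.1 g/mol) = 8.04 × 10^-5 M.
Ca3(AsO4)2(s) ⇌ 3 Ca^2+ + 2 AsO4^3-
Let s = molar solubility. Then [Ca^2+] = 3s and [AsO4^3-] = 2s.
Ksp = [Ca^2+]^3[AsO4^3-]^2
Substituting: Ksp = (3s)^3(2s)^2 = 108s^5
With s = 8.04 × 10^-5: Ksp = 3.6 × 10^-19

Ksp = 3.6 x 10^-19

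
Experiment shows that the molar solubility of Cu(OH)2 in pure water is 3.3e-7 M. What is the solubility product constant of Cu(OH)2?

Ksp = 1.4 × 10^-19

Cu(OH)2(s) ⇌ Cu^2+(aq) + 2 OH^-(aq)
Let s = molar solubility. Then [Cu^2+] = s and [OH^-] = 2s.
Ksp = [Cu^2+][OH^-]^2
Ksp = s(2s)^2 = 4s^3
With s = 3.3 x 10^-7: Ksp = 1.4 × 10^-19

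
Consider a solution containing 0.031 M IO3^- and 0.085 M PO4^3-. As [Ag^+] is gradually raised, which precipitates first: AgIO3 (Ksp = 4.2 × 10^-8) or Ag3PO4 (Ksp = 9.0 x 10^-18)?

AgIO3

Each salt begins to precipitate when Q = Ksp, i.e. when [Ag^+] reaches its threshold.
For AgIO3: 4.2 × 10^-8 = 0.031 × [Ag^+]  ⇒  [Ag^+] = 1.4 × 10^-6 M.
For Ag3PO4: 9.0 x 10^-18 = 0.085 × [Ag^+]^3  ⇒  [Ag^+] = 4.7 x 10^-6 M.
The salt with the lower threshold [Ag^+] precipitates first: AgIO3.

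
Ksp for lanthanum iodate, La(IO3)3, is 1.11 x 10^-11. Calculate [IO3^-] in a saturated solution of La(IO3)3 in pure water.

[IO3^-] ≈ 2.40 x 10^-3 M

La(IO3)3(s) ⇌ La^3+ + 3 IO3^-
Ksp = [La^3+][IO3^-]^3
With molar solubility s: [La^3+] = s, [IO3^-] = 3s.
Substituting: Ksp = s(3s)^3 = 27s^4
s^4 = 1.11 x 10^-11 / 27, so s = 8.007 x 10^-4 M
[IO3^-] = 3s = 2.40 × 10^-3 M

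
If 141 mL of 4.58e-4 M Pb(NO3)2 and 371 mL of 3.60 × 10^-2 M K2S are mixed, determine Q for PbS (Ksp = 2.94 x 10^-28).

Total volume = 141 + 371 = 512 mL.
[Pb^2+] = 4.58 × 10^-4 × (141/512) = 1.261 × 10^-4 M
[S^2-] = 3.60 x 10^-2 × (371/512) = 2.609 × 10^-2 M
PbS(s) ⇌ Pb^2+(aq) + S^2-(aq), so Q = [Pb^2+][S^2-]
Q = (1.261 × 10^-4)(2.609 × 10^-2) = 3.29 × 10^-6
Q > Ksp, so PbS will precipitate.

Q ≈ 3.29 × 10^-6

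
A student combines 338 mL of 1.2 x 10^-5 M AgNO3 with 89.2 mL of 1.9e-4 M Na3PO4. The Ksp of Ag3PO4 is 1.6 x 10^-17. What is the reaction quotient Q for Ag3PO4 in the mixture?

Q ≈ 3.4 × 10^-20

Total volume = 338 + 89.2 = 427.2 mL.
[Ag^+] = 1.2 × 10^-5 × (338/427.2) = 9.49 × 10^-6 M
[PO4^3-] = 1.9 x 10^-4 × (89.2/427.2) = 3.97 × 10^-5 M
Ag3PO4(s) ⇌ 3 Ag^+ + PO4^3-, so Q = [Ag^+]^3[PO4^3-]
Q = (9.49 × 10^-6)^3(3.97 × 10^-5) = 3.4 x 10^-20
Q < Ksp, so no precipitate of Ag3PO4 forms.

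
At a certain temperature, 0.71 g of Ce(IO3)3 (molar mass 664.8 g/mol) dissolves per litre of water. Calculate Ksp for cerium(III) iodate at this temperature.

Ksp ≈ 3.5 x 10^-11

Molar solubility s = (7.1 × 10^-1 g/L) / (664.8 g/mol) = 1.07 x 10^-3 M.
Ce(IO3)3(s) ⇌ Ce^3+(aq) + 3 IO3^-(aq)
For each mole of Ce(IO3)3 that dissolves: [Ce^3+] = s, [IO3^-] = 3s.
Ksp = [Ce^3+][IO3^-]^3
So Ksp = s × (3s)^3 = 27s^4
With s = 1.07 × 10^-3: Ksp = 3.5 x 10^-11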